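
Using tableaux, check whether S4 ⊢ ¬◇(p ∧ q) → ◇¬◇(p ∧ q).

Valid

Tableau for the negation ¬(¬◇(p ∧ q) → ◇¬◇(p ∧ q)):
1. ¬(¬◇(p ∧ q) → ◇¬◇(p ∧ q)), w0
2. ¬◇(p ∧ q), w0
3. ¬◇¬◇(p ∧ q), w0
4. ¬(p ∧ q), w0
5. ◇(p ∧ q), w0
6. ¬q, w0
7. p ∧ q, w1
8. p, w1
9. q, w1
10. ¬(p ∧ q), w1
11. ◇(p ∧ q), w1
12. ¬q, w1
Accessibility: w0Rw0, w0Rw1, w1Rw1
Branch closes: q and ¬q both at w1.
All branches of the negation close; one closing branch shown above.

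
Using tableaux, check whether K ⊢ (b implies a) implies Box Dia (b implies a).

Tableau for the negation not ((b implies a) implies Box Dia (b implies a)):
1. not ((b implies a) implies Box Dia (b implies a)), 0
2. b implies a, 0
3. not Box Dia (b implies a), 0
4. a, 0
5. not Dia (b implies a), 1
Accessibility: 0R1
The negation has an open branch (countermodel exists).

Not valid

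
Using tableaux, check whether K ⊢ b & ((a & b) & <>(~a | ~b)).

Invalid (countermodel exists)

Tableau for the negation ~(b & ((a & b) & <>(~a | ~b))):
1. ~(b & ((a & b) & <>(~a | ~b))), 0
2. ~((a & b) & <>(~a | ~b)), 0
3. ~<>(~a | ~b), 0
The negation has an open branch (countermodel exists).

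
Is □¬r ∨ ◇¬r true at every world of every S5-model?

Not valid

Tableau for the negation ¬(□¬r ∨ ◇¬r):
1. ¬(□¬r ∨ ◇¬r), u
2. ¬□¬r, u
3. ¬◇¬r, u
4. r, u
5. r, v
Accessibility: uRu, uRv, vRu, vRv
The negation has an open branch (countermodel exists).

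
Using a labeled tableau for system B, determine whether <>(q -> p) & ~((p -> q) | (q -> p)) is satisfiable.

1. <>(q -> p) & ~((p -> q) | (q -> p)), u
2. <>(q -> p), u   [&-rule on 1]
3. ~((p -> q) | (q -> p)), u   [&-rule on 1]
4. ~(p -> q), u   [~|-rule on 3]
5. ~(q -> p), u   [~|-rule on 3]
6. p, u   [~->-rule on 4]
7. ~q, u   [~->-rule on 4]
8. q, u   [~->-rule on 5]
9. ~p, u   [~->-rule on 5]
Accessibility: uRu
Branch closes: q and ~q both at u.
All branches of the tableau close; one closing branch shown above.

Unsatisfiable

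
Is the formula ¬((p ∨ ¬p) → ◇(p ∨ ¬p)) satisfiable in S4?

1. ¬((p ∨ ¬p) → ◇(p ∨ ¬p)), w0
2. p ∨ ¬p, w0
3. ¬◇(p ∨ ¬p), w0
4. ¬(p ∨ ¬p), w0
5. ¬p, w0
6. p, w0
Accessibility: w0Rw0
Branch closes: p and ¬p both at w0.
(One branch shown.) All branches close.

Unsatisfiable (every branch closes)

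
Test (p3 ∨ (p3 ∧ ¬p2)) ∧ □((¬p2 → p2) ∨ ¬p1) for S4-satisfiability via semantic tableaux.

Satisfiable

1. (p3 ∨ (p3 ∧ ¬p2)) ∧ □((¬p2 → p2) ∨ ¬p1), 0
2. p3 ∨ (p3 ∧ ¬p2), 0
3. □((¬p2 → p2) ∨ ¬p1), 0
4. (¬p2 → p2) ∨ ¬p1, 0
5. p3 ∧ ¬p2, 0
6. p3, 0
7. ¬p2, 0
8. ¬p1, 0
Accessibility: 0R0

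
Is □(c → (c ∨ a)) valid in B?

Tableau for the negation ¬□(c → (c ∨ a)):
1. ¬□(c → (c ∨ a)), u
2. ¬(c → (c ∨ a)), v
3. c, v
4. ¬(c ∨ a), v
5. ¬c, v
6. ¬a, v
Accessibility: uRu, uRv, vRu, vRv
Branch closes: c and ¬c both at v.
Every branch of the negation's tableau closes; the branch above is one of them.

Valid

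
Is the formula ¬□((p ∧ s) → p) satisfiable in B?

Unsatisfiable (every branch closes)

1. ¬□((p ∧ s) → p), 0
2. ¬((p ∧ s) → p), 1
3. p ∧ s, 1
4. ¬p, 1
5. p, 1
6. s, 1
Accessibility: 0R0, 0R1, 1R0, 1R1
Branch closes: p and ¬p both at 1.
Every branch closes; the branch above is one of them.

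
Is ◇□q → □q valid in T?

Invalid (countermodel exists)

Tableau for the negation ¬(◇□q → □q):
1. ¬(◇□q → □q), u
2. ◇□q, u   [¬→-rule on 1]
3. ¬□q, u   [¬→-rule on 1]
4. □q, v   [◇-rule on 2: fresh world v, uRv]
5. q, v   [□-rule on 4 via vRv]
6. ¬q, w   [¬□-rule on 3: fresh world w, uRw]
Accessibility: uRu, uRv, uRw, vRv, wRw
The negation has an open branch (countermodel exists).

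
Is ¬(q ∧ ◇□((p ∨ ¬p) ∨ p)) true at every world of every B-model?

Invalid (countermodel exists)

Tableau for the negation q ∧ ◇□((p ∨ ¬p) ∨ p):
1. q ∧ ◇□((p ∨ ¬p) ∨ p), 0
2. q, 0
3. ◇□((p ∨ ¬p) ∨ p), 0
4. □((p ∨ ¬p) ∨ p), 1
5. (p ∨ ¬p) ∨ p, 0
6. (p ∨ ¬p) ∨ p, 1
7. p, 0
8. p, 1
Accessibility: 0R0, 0R1, 1R0, 1R1
The negation has an open branch (countermodel exists).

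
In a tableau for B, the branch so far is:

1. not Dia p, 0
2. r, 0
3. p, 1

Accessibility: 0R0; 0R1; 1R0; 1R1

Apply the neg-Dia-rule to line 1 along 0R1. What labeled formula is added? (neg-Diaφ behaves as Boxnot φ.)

not p, 1

neg-Diaφ behaves as Boxnot φ: propagate the negated body to each accessible world.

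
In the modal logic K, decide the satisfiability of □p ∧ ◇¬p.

1. □p ∧ ◇¬p, u
2. □p, u
3. ◇¬p, u
4. ¬p, v
5. p, v
Accessibility: uRv
Branch closes: p and ¬p both at v.
(One branch shown.) All branches close.

Unsatisfiable (every branch closes)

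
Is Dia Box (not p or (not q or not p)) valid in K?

No, not valid

Tableau for the negation not Dia Box (not p or (not q or not p)):
1. not Dia Box (not p or (not q or not p)), u
The negation has an open branch (countermodel exists).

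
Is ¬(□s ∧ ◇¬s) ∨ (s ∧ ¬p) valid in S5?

Valid

Tableau for the negation ¬(¬(□s ∧ ◇¬s) ∨ (s ∧ ¬p)):
1. ¬(¬(□s ∧ ◇¬s) ∨ (s ∧ ¬p)), w0
2. □s ∧ ◇¬s, w0
3. ¬(s ∧ ¬p), w0
4. □s, w0
5. ◇¬s, w0
6. s, w0
7. p, w0
8. ¬s, w1
9. s, w1
Accessibility: w0Rw0, w0Rw1, w1Rw0, w1Rw1
Branch closes: s and ¬s both at w1.
All branches of the negation close; one closing branch shown above.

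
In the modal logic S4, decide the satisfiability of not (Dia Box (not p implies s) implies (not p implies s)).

Satisfiable (open branch found)

1. not (Dia Box (not p implies s) implies (not p implies s)), u
2. Dia Box (not p implies s), u   [neg-implies-rule on 1]
3. not (not p implies s), u   [neg-implies-rule on 1]
4. not p, u   [neg-implies-rule on 3]
5. not s, u   [neg-implies-rule on 3]
6. Box (not p implies s), v   [Dia-rule on 2: fresh world v, uRv]
7. not p implies s, v   [Box-rule on 6 via vRv]
8. s, v   [implies-rule on 7 (branches; this branch)]
Accessibility: uRu, uRv, vRv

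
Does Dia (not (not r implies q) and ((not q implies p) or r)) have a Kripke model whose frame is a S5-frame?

Yes, satisfiable

1. Dia (not (not r implies q) and ((not q implies p) or r)), u
2. not (not r implies q) and ((not q implies p) or r), v   [Dia-rule on 1: fresh world v, uRv]
3. not (not r implies q), v   [and-rule on 2]
4. (not q implies p) or r, v   [and-rule on 2]
5. not r, v   [neg-implies-rule on 3]
6. not q, v   [neg-implies-rule on 3]
7. not q implies p, v   [or-rule on 4 (branches; this branch)]
8. p, v   [implies-rule on 7 (branches; this branch)]
Accessibility: uRu, uRv, vRu, vRv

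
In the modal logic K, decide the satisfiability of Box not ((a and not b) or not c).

Satisfiable (open branch found)

1. Box not ((a and not b) or not c), w0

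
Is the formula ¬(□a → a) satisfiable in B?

Unsatisfiable

1. ¬(□a → a), 0
2. □a, 0
3. ¬a, 0
4. a, 0
Accessibility: 0R0
Branch closes: a and ¬a both at 0.
All branches of the tableau close; one closing branch shown above.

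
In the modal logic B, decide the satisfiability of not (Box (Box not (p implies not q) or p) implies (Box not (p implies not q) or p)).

1. not (Box (Box not (p implies not q) or p) implies (Box not (p implies not q) or p)), 0
2. Box (Box not (p implies not q) or p), 0   [neg-implies-rule on 1]
3. not (Box not (p implies not q) or p), 0   [neg-implies-rule on 1]
4. not Box not (p implies not q), 0   [neg-or-rule on 3]
5. not p, 0   [neg-or-rule on 3]
6. Box not (p implies not q) or p, 0   [Box-rule on 2 via 0R0]
7. Box not (p implies not q), 0   [or-rule on 6 (branches; this branch)]
8. not (p implies not q), 0   [Box-rule on 7 via 0R0]
9. p, 0   [neg-implies-rule on 8]
10. q, 0   [neg-implies-rule on 8]
Accessibility: 0R0
Branch closes: p and not p both at 0.
All branches of the tableau close; one closing branch shown above.

Unsatisfiable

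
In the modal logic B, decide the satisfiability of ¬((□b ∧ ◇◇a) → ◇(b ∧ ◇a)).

Unsatisfiable (every branch closes)

1. ¬((□b ∧ ◇◇a) → ◇(b ∧ ◇a)), 0
2. □b ∧ ◇◇a, 0   [¬→-rule on 1]
3. ¬◇(b ∧ ◇a), 0   [¬→-rule on 1]
4. □b, 0   [∧-rule on 2]
5. ◇◇a, 0   [∧-rule on 2]
6. ¬(b ∧ ◇a), 0   [¬◇-rule on 3 via 0R0]
7. b, 0   [□-rule on 4 via 0R0]
8. ¬◇a, 0   [¬∧-rule on 6 (branches; this branch)]
9. ¬a, 0   [¬◇-rule on 8 via 0R0]
10. ◇a, 1   [◇-rule on 5: fresh world 1, 0R1]
11. ¬(b ∧ ◇a), 1   [¬◇-rule on 3 via 0R1]
12. b, 1   [□-rule on 4 via 0R1]
13. ¬a, 1   [¬◇-rule on 8 via 0R1]
14. ¬◇a, 1   [¬∧-rule on 11 (branches; this branch)]
15. a, 2   [◇-rule on 10: fresh world 2, 1R2]
16. ¬a, 2   [¬◇-rule on 14 via 1R2]
Accessibility: 0R0, 0R1, 1R0, 1R1, 1R2, 2R1, 2R2
Branch closes: a and ¬a both at 2.
(One branch shown.) All branches close.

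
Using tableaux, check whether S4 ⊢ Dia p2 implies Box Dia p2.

Tableau for the negation not (Dia p2 implies Box Dia p2):
1. not (Dia p2 implies Box Dia p2), w0
2. Dia p2, w0
3. not Box Dia p2, w0
4. p2, w1
5. not Dia p2, w2
6. not p2, w2
Accessibility: w0Rw0, w0Rw1, w0Rw2, w1Rw1, w2Rw2
The negation has an open branch (countermodel exists).

Not valid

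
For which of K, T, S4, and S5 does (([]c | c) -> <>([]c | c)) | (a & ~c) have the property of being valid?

T, S4, S5

T-tableau for the negation ~((([]c | c) -> <>([]c | c)) | (a & ~c)):
1. ~((([]c | c) -> <>([]c | c)) | (a & ~c)), u
2. ~(([]c | c) -> <>([]c | c)), u   [~|-rule on 1]
3. ~(a & ~c), u   [~|-rule on 1]
4. []c | c, u   [~->-rule on 2]
5. ~<>([]c | c), u   [~->-rule on 2]
6. ~([]c | c), u   [~<>-rule on 5 via uRu]
7. ~[]c, u   [~|-rule on 6]
8. ~c, u   [~|-rule on 6]
9. ~a, u   [~&-rule on 3 (branches; this branch)]
10. []c, u   [|-rule on 4 (branches; this branch)]
11. c, u   [[]-rule on 10 via uRu]
Accessibility: uRu
Branch closes: c and ~c both at u.
Every branch closes (one shown): valid in T, hence also in S4, S5 (every theorem of T is a theorem of S4 and S5).
K-tableau for the negation ~((([]c | c) -> <>([]c | c)) | (a & ~c)):
1. ~((([]c | c) -> <>([]c | c)) | (a & ~c)), u
2. ~(([]c | c) -> <>([]c | c)), u   [~|-rule on 1]
3. ~(a & ~c), u   [~|-rule on 1]
4. []c | c, u   [~->-rule on 2]
5. ~<>([]c | c), u   [~->-rule on 2]
6. c, u   [~&-rule on 3 (branches; this branch)]
Complete open branch: countermodel on a K-frame, so not valid in K.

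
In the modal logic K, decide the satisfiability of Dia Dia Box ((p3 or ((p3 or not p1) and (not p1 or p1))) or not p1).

1. Dia Dia Box ((p3 or ((p3 or not p1) and (not p1 or p1))) or not p1), w0
2. Dia Box ((p3 or ((p3 or not p1) and (not p1 or p1))) or not p1), w1
3. Box ((p3 or ((p3 or not p1) and (not p1 or p1))) or not p1), w2
Accessibility: w0Rw1, w1Rw2

Yes, satisfiable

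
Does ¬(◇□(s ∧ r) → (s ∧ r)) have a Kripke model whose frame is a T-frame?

1. ¬(◇□(s ∧ r) → (s ∧ r)), u
2. ◇□(s ∧ r), u
3. ¬(s ∧ r), u
4. ¬r, u
5. □(s ∧ r), v
6. s ∧ r, v
7. s, v
8. r, v
Accessibility: uRu, uRv, vRv

Satisfiable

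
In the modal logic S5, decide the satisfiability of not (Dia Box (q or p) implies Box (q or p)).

Unsatisfiable (every branch closes)

1. not (Dia Box (q or p) implies Box (q or p)), w0
2. Dia Box (q or p), w0
3. not Box (q or p), w0
4. Box (q or p), w1
5. q or p, w0
6. q or p, w1
7. p, w0
8. p, w1
9. not (q or p), w2
10. not q, w2
11. not p, w2
12. q or p, w2
13. p, w2
Accessibility: w0Rw0, w0Rw1, w0Rw2, w1Rw0, w1Rw1, w1Rw2, w2Rw0, w2Rw1, w2Rw2
Branch closes: p and not p both at w2.
Every branch closes; the branch above is one of them.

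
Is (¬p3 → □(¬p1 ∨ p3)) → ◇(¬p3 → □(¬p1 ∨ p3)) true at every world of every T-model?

Valid

Tableau for the negation ¬((¬p3 → □(¬p1 ∨ p3)) → ◇(¬p3 → □(¬p1 ∨ p3))):
1. ¬((¬p3 → □(¬p1 ∨ p3)) → ◇(¬p3 → □(¬p1 ∨ p3))), u
2. ¬p3 → □(¬p1 ∨ p3), u   [¬→-rule on 1]
3. ¬◇(¬p3 → □(¬p1 ∨ p3)), u   [¬→-rule on 1]
4. ¬(¬p3 → □(¬p1 ∨ p3)), u   [¬◇-rule on 3 via uRu]
5. ¬p3, u   [¬→-rule on 4]
6. ¬□(¬p1 ∨ p3), u   [¬→-rule on 4]
7. □(¬p1 ∨ p3), u   [→-rule on 2 (branches; this branch)]
8. ¬p1 ∨ p3, u   [□-rule on 7 via uRu]
9. ¬p1, u   [∨-rule on 8 (branches; this branch)]
10. ¬(¬p1 ∨ p3), v   [¬□-rule on 6: fresh world v, uRv]
11. p1, v   [¬∨-rule on 10]
12. ¬p3, v   [¬∨-rule on 10]
13. ¬(¬p3 → □(¬p1 ∨ p3)), v   [¬◇-rule on 3 via uRv]
14. ¬□(¬p1 ∨ p3), v   [¬→-rule on 13]
15. ¬p1 ∨ p3, v   [□-rule on 7 via uRv]
16. p3, v   [∨-rule on 15 (branches; this branch)]
Accessibility: uRu, uRv, vRv
Branch closes: p3 and ¬p3 both at v.
Every branch of the negation's tableau closes; the branch above is one of them.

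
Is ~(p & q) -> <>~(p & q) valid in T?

Tableau for the negation ~(~(p & q) -> <>~(p & q)):
1. ~(~(p & q) -> <>~(p & q)), u
2. ~(p & q), u   [~->-rule on 1]
3. ~<>~(p & q), u   [~->-rule on 1]
4. p & q, u   [~<>-rule on 3 via uRu]
5. p, u   [&-rule on 4]
6. q, u   [&-rule on 4]
7. ~q, u   [~&-rule on 2 (branches; this branch)]
Accessibility: uRu
Branch closes: q and ~q both at u.
All branches of the negation close; one closing branch shown above.

Valid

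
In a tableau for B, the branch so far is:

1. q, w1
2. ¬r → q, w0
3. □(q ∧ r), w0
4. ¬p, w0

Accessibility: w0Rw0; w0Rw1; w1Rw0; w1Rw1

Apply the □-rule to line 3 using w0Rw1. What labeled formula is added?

q ∧ r, w1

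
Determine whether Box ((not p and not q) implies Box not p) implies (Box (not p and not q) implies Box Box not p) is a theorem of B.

Yes, valid

Tableau for the negation not (Box ((not p and not q) implies Box not p) implies (Box (not p and not q) implies Box Box not p)):
1. not (Box ((not p and not q) implies Box not p) implies (Box (not p and not q) implies Box Box not p)), w0
2. Box ((not p and not q) implies Box not p), w0   [neg-implies-rule on 1]
3. not (Box (not p and not q) implies Box Box not p), w0   [neg-implies-rule on 1]
4. Box (not p and not q), w0   [neg-implies-rule on 3]
5. not Box Box not p, w0   [neg-implies-rule on 3]
6. (not p and not q) implies Box not p, w0   [Box-rule on 2 via w0Rw0]
7. not p and not q, w0   [Box-rule on 4 via w0Rw0]
8. not p, w0   [and-rule on 7]
9. not q, w0   [and-rule on 7]
10. Box not p, w0   [implies-rule on 6 (branches; this branch)]
11. not Box not p, w1   [neg-Box-rule on 5: fresh world w1, w0Rw1]
12. (not p and not q) implies Box not p, w1   [Box-rule on 2 via w0Rw1]
13. not p and not q, w1   [Box-rule on 4 via w0Rw1]
14. not p, w1   [and-rule on 13]
15. not q, w1   [and-rule on 13]
16. Box not p, w1   [implies-rule on 12 (branches; this branch)]
17. p, w2   [neg-Box-rule on 11: fresh world w2, w1Rw2]
18. not p, w2   [Box-rule on 16 via w1Rw2]
Accessibility: w0Rw0, w0Rw1, w1Rw0, w1Rw1, w1Rw2, w2Rw1, w2Rw2
Branch closes: p and not p both at w2.
All branches of the negation close; one closing branch shown above.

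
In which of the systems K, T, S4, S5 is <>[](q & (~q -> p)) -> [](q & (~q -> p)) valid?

S5

S4-tableau for the negation ~(<>[](q & (~q -> p)) -> [](q & (~q -> p))):
1. ~(<>[](q & (~q -> p)) -> [](q & (~q -> p))), u
2. <>[](q & (~q -> p)), u
3. ~[](q & (~q -> p)), u
4. [](q & (~q -> p)), v
5. q & (~q -> p), v
6. q, v
7. ~q -> p, v
8. p, v
9. ~(q & (~q -> p)), w
10. ~(~q -> p), w
11. ~q, w
12. ~p, w
Accessibility: uRu, uRv, uRw, vRv, wRw
Complete open branch: countermodel on an S4-frame, so not valid in S4, nor in K, T (the same frame is also a K-frame and a T-frame).
S5-tableau for the negation ~(<>[](q & (~q -> p)) -> [](q & (~q -> p))):
1. ~(<>[](q & (~q -> p)) -> [](q & (~q -> p))), u
2. <>[](q & (~q -> p)), u
3. ~[](q & (~q -> p)), u
4. [](q & (~q -> p)), v
5. q & (~q -> p), u
6. q, u
7. ~q -> p, u
8. q & (~q -> p), v
9. q, v
10. ~q -> p, v
11. p, u
12. p, v
13. ~(q & (~q -> p)), w
14. q & (~q -> p), w
15. q, w
16. ~q -> p, w
17. ~(~q -> p), w
18. ~q, w
19. ~p, w
Accessibility: uRu, uRv, uRw, vRu, vRv, vRw, wRu, wRv, wRw
Branch closes: q and ~q both at w.
Every branch closes (one shown): valid in S5.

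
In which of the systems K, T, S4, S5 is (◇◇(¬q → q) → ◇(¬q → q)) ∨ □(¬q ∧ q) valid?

T-tableau for the negation ¬((◇◇(¬q → q) → ◇(¬q → q)) ∨ □(¬q ∧ q)):
1. ¬((◇◇(¬q → q) → ◇(¬q → q)) ∨ □(¬q ∧ q)), 0
2. ¬(◇◇(¬q → q) → ◇(¬q → q)), 0   [¬∨-rule on 1]
3. ¬□(¬q ∧ q), 0   [¬∨-rule on 1]
4. ◇◇(¬q → q), 0   [¬→-rule on 2]
5. ¬◇(¬q → q), 0   [¬→-rule on 2]
6. ¬(¬q → q), 0   [¬◇-rule on 5 via 0R0]
7. ¬q, 0   [¬→-rule on 6]
8. ¬(¬q ∧ q), 1   [¬□-rule on 3: fresh world 1, 0R1]
9. ¬(¬q → q), 1   [¬◇-rule on 5 via 0R1]
10. ¬q, 1   [¬→-rule on 9]
11. ◇(¬q → q), 2   [◇-rule on 4: fresh world 2, 0R2]
12. ¬(¬q → q), 2   [¬◇-rule on 5 via 0R2]
13. ¬q, 2   [¬→-rule on 12]
14. ¬q → q, 3   [◇-rule on 11: fresh world 3, 2R3]
15. q, 3   [→-rule on 14 (branches; this branch)]
Accessibility: 0R0, 0R1, 0R2, 1R1, 2R2, 2R3, 3R3
Complete open branch: countermodel on a T-frame, so not valid in T, nor in K (the same frame is also a K-frame).
S4-tableau for the negation ¬((◇◇(¬q → q) → ◇(¬q → q)) ∨ □(¬q ∧ q)):
1. ¬((◇◇(¬q → q) → ◇(¬q → q)) ∨ □(¬q ∧ q)), 0
2. ¬(◇◇(¬q → q) → ◇(¬q → q)), 0   [¬∨-rule on 1]
3. ¬□(¬q ∧ q), 0   [¬∨-rule on 1]
4. ◇◇(¬q → q), 0   [¬→-rule on 2]
5. ¬◇(¬q → q), 0   [¬→-rule on 2]
6. ¬(¬q → q), 0   [¬◇-rule on 5 via 0R0]
7. ¬q, 0   [¬→-rule on 6]
8. ¬(¬q ∧ q), 1   [¬□-rule on 3: fresh world 1, 0R1]
9. ¬(¬q → q), 1   [¬◇-rule on 5 via 0R1]
10. ¬q, 1   [¬→-rule on 9]
11. ◇(¬q → q), 2   [◇-rule on 4: fresh world 2, 0R2]
12. ¬(¬q → q), 2   [¬◇-rule on 5 via 0R2]
13. ¬q, 2   [¬→-rule on 12]
14. ¬q → q, 3   [◇-rule on 11: fresh world 3, 2R3]
15. ¬(¬q → q), 3   [¬◇-rule on 5 via 0R3]
16. ¬q, 3   [¬→-rule on 15]
17. q, 3   [→-rule on 14 (branches; this branch)]
Accessibility: 0R0, 0R1, 0R2, 0R3, 1R1, 2R2, 2R3, 3R3
Branch closes: q and ¬q both at 3.
Every branch closes (one shown): valid in S4, hence also in S5 (every theorem of S4 is a theorem of S5).

S4, S5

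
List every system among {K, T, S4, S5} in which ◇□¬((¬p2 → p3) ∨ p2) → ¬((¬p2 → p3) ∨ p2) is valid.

S5-tableau for the negation ¬(◇□¬((¬p2 → p3) ∨ p2) → ¬((¬p2 → p3) ∨ p2)):
1. ¬(◇□¬((¬p2 → p3) ∨ p2) → ¬((¬p2 → p3) ∨ p2)), w0
2. ◇□¬((¬p2 → p3) ∨ p2), w0
3. (¬p2 → p3) ∨ p2, w0
4. ¬p2 → p3, w0
5. p3, w0
6. □¬((¬p2 → p3) ∨ p2), w1
7. ¬((¬p2 → p3) ∨ p2), w0
8. ¬(¬p2 → p3), w0
9. ¬p2, w0
10. ¬p3, w0
Accessibility: w0Rw0, w0Rw1, w1Rw0, w1Rw1
Branch closes: p3 and ¬p3 both at w0.
Every branch closes (one shown): valid in S5.
S4-tableau for the negation ¬(◇□¬((¬p2 → p3) ∨ p2) → ¬((¬p2 → p3) ∨ p2)):
1. ¬(◇□¬((¬p2 → p3) ∨ p2) → ¬((¬p2 → p3) ∨ p2)), w0
2. ◇□¬((¬p2 → p3) ∨ p2), w0
3. (¬p2 → p3) ∨ p2, w0
4. p2, w0
5. □¬((¬p2 → p3) ∨ p2), w1
6. ¬((¬p2 → p3) ∨ p2), w1
7. ¬(¬p2 → p3), w1
8. ¬p2, w1
9. ¬p3, w1
Accessibility: w0Rw0, w0Rw1, w1Rw1
Complete open branch: countermodel on an S4-frame, so not valid in S4, nor in K, T (the same frame is also a K-frame and a T-frame).

S5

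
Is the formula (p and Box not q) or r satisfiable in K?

Satisfiable

1. (p and Box not q) or r, 0
2. r, 0   [or-rule on 1 (branches; this branch)]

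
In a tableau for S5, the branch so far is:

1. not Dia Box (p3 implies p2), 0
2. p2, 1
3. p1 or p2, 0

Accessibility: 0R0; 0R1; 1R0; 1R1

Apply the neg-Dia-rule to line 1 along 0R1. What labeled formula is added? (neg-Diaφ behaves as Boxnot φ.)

not Box (p3 implies p2), 1

neg-Diaφ behaves as Boxnot φ: propagate the negated body to each accessible world.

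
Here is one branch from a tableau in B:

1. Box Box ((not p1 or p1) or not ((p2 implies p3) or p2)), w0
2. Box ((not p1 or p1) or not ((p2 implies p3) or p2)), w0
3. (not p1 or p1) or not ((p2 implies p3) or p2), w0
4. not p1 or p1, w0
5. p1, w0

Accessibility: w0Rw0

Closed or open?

No atom appears with both signs at the same world.

Not closed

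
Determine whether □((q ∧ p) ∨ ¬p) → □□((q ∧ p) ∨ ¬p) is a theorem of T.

Not valid

Tableau for the negation ¬(□((q ∧ p) ∨ ¬p) → □□((q ∧ p) ∨ ¬p)):
1. ¬(□((q ∧ p) ∨ ¬p) → □□((q ∧ p) ∨ ¬p)), u
2. □((q ∧ p) ∨ ¬p), u   [¬→-rule on 1]
3. ¬□□((q ∧ p) ∨ ¬p), u   [¬→-rule on 1]
4. (q ∧ p) ∨ ¬p, u   [□-rule on 2 via uRu]
5. ¬p, u   [∨-rule on 4 (branches; this branch)]
6. ¬□((q ∧ p) ∨ ¬p), v   [¬□-rule on 3: fresh world v, uRv]
7. (q ∧ p) ∨ ¬p, v   [□-rule on 2 via uRv]
8. ¬p, v   [∨-rule on 7 (branches; this branch)]
9. ¬((q ∧ p) ∨ ¬p), w   [¬□-rule on 6: fresh world w, vRw]
10. ¬(q ∧ p), w   [¬∨-rule on 9]
11. p, w   [¬∨-rule on 9]
12. ¬q, w   [¬∧-rule on 10 (branches; this branch)]
Accessibility: uRu, uRv, vRv, vRw, wRw
The negation has an open branch (countermodel exists).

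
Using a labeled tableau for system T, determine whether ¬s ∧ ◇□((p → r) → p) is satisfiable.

Satisfiable

1. ¬s ∧ ◇□((p → r) → p), w0
2. ¬s, w0   [∧-rule on 1]
3. ◇□((p → r) → p), w0   [∧-rule on 1]
4. □((p → r) → p), w1   [◇-rule on 3: fresh world w1, w0Rw1]
5. (p → r) → p, w1   [□-rule on 4 via w1Rw1]
6. p, w1   [→-rule on 5 (branches; this branch)]
Accessibility: w0Rw0, w0Rw1, w1Rw1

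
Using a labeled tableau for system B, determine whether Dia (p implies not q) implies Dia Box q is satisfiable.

1. Dia (p implies not q) implies Dia Box q, u
2. Dia Box q, u   [implies-rule on 1 (branches; this branch)]
3. Box q, v   [Dia-rule on 2: fresh world v, uRv]
4. q, u   [Box-rule on 3 via vRu]
5. q, v   [Box-rule on 3 via vRv]
Accessibility: uRu, uRv, vRu, vRv

Satisfiable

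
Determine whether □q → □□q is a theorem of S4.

Yes, valid

Tableau for the negation ¬(□q → □□q):
1. ¬(□q → □□q), 0
2. □q, 0   [¬→-rule on 1]
3. ¬□□q, 0   [¬→-rule on 1]
4. q, 0   [□-rule on 2 via 0R0]
5. ¬□q, 1   [¬□-rule on 3: fresh world 1, 0R1]
6. q, 1   [□-rule on 2 via 0R1]
7. ¬q, 2   [¬□-rule on 5: fresh world 2, 1R2]
8. q, 2   [□-rule on 2 via 0R2]
Accessibility: 0R0, 0R1, 0R2, 1R1, 1R2, 2R2
Branch closes: q and ¬q both at 2.
All branches of the negation close; one closing branch shown above.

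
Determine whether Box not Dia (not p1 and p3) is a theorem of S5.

Tableau for the negation not Box not Dia (not p1 and p3):
1. not Box not Dia (not p1 and p3), w0
2. Dia (not p1 and p3), w1
3. not p1 and p3, w2
4. not p1, w2
5. p3, w2
Accessibility: w0Rw0, w0Rw1, w0Rw2, w1Rw0, w1Rw1, w1Rw2, w2Rw0, w2Rw1, w2Rw2
The negation has an open branch (countermodel exists).

Invalid (countermodel exists)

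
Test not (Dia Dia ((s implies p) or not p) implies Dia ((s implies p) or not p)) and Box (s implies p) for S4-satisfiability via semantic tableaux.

1. not (Dia Dia ((s implies p) or not p) implies Dia ((s implies p) or not p)) and Box (s implies p), 0
2. not (Dia Dia ((s implies p) or not p) implies Dia ((s implies p) or not p)), 0
3. Box (s implies p), 0
4. Dia Dia ((s implies p) or not p), 0
5. not Dia ((s implies p) or not p), 0
6. s implies p, 0
7. not ((s implies p) or not p), 0
8. not (s implies p), 0
9. p, 0
10. s, 0
11. not p, 0
Accessibility: 0R0
Branch closes: p and not p both at 0.
(One branch shown.) All branches close.

Unsatisfiable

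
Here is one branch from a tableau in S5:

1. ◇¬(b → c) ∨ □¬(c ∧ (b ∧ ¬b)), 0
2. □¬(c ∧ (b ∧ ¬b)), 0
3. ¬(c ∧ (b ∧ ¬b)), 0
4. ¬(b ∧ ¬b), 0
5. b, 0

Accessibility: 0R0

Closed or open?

There is no literal clash: for every atom and world, at most one sign appears.

Not closed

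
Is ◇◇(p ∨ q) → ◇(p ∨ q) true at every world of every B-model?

Tableau for the negation ¬(◇◇(p ∨ q) → ◇(p ∨ q)):
1. ¬(◇◇(p ∨ q) → ◇(p ∨ q)), 0
2. ◇◇(p ∨ q), 0
3. ¬◇(p ∨ q), 0
4. ¬(p ∨ q), 0
5. ¬p, 0
6. ¬q, 0
7. ◇(p ∨ q), 1
8. ¬(p ∨ q), 1
9. ¬p, 1
10. ¬q, 1
11. p ∨ q, 2
12. q, 2
Accessibility: 0R0, 0R1, 1R0, 1R1, 1R2, 2R1, 2R2
The negation has an open branch (countermodel exists).

Not valid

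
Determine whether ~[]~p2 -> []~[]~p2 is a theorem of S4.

Tableau for the negation ~(~[]~p2 -> []~[]~p2):
1. ~(~[]~p2 -> []~[]~p2), w0
2. ~[]~p2, w0
3. ~[]~[]~p2, w0
4. p2, w1
5. []~p2, w2
6. ~p2, w2
Accessibility: w0Rw0, w0Rw1, w0Rw2, w1Rw1, w2Rw2
The negation has an open branch (countermodel exists).

Invalid (countermodel exists)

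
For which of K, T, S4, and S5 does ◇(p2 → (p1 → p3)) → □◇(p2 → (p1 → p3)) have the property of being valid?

S4-tableau for the negation ¬(◇(p2 → (p1 → p3)) → □◇(p2 → (p1 → p3))):
1. ¬(◇(p2 → (p1 → p3)) → □◇(p2 → (p1 → p3))), u
2. ◇(p2 → (p1 → p3)), u
3. ¬□◇(p2 → (p1 → p3)), u
4. p2 → (p1 → p3), v
5. p1 → p3, v
6. p3, v
7. ¬◇(p2 → (p1 → p3)), w
8. ¬(p2 → (p1 → p3)), w
9. p2, w
10. ¬(p1 → p3), w
11. p1, w
12. ¬p3, w
Accessibility: uRu, uRv, uRw, vRv, wRw
Complete open branch: countermodel on an S4-frame, so not valid in S4, nor in K, T (the same frame is also a K-frame and a T-frame).
S5-tableau for the negation ¬(◇(p2 → (p1 → p3)) → □◇(p2 → (p1 → p3))):
1. ¬(◇(p2 → (p1 → p3)) → □◇(p2 → (p1 → p3))), u
2. ◇(p2 → (p1 → p3)), u
3. ¬□◇(p2 → (p1 → p3)), u
4. p2 → (p1 → p3), v
5. p1 → p3, v
6. p3, v
7. ¬◇(p2 → (p1 → p3)), w
8. ¬(p2 → (p1 → p3)), u
9. p2, u
10. ¬(p1 → p3), u
11. p1, u
12. ¬p3, u
13. ¬(p2 → (p1 → p3)), v
14. p2, v
15. ¬(p1 → p3), v
16. p1, v
17. ¬p3, v
Accessibility: uRu, uRv, uRw, vRu, vRv, vRw, wRu, wRv, wRw
Branch closes: p3 and ¬p3 both at v.
Every branch closes (one shown): valid in S5.

S5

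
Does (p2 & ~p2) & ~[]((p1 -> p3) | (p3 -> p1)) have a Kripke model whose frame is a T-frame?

Unsatisfiable

1. (p2 & ~p2) & ~[]((p1 -> p3) | (p3 -> p1)), w0
2. p2 & ~p2, w0
3. ~[]((p1 -> p3) | (p3 -> p1)), w0
4. p2, w0
5. ~p2, w0
Accessibility: w0Rw0
Branch closes: p2 and ~p2 both at w0.
(One branch shown.) All branches close.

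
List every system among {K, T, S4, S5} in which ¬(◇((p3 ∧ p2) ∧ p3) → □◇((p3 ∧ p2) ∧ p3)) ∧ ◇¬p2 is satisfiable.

K, T, S4

S4-tableau for the formula:
1. ¬(◇((p3 ∧ p2) ∧ p3) → □◇((p3 ∧ p2) ∧ p3)) ∧ ◇¬p2, 0
2. ¬(◇((p3 ∧ p2) ∧ p3) → □◇((p3 ∧ p2) ∧ p3)), 0
3. ◇¬p2, 0
4. ◇((p3 ∧ p2) ∧ p3), 0
5. ¬□◇((p3 ∧ p2) ∧ p3), 0
6. ¬p2, 1
7. (p3 ∧ p2) ∧ p3, 2
8. p3 ∧ p2, 2
9. p3, 2
10. p2, 2
11. ¬◇((p3 ∧ p2) ∧ p3), 3
12. ¬((p3 ∧ p2) ∧ p3), 3
13. ¬p3, 3
Accessibility: 0R0, 0R1, 0R2, 0R3, 1R1, 2R2, 3R3
Complete open branch: satisfiable in S4, hence also in K, T (this S4-model is also a K-model and a T-model).
S5-tableau for the formula:
1. ¬(◇((p3 ∧ p2) ∧ p3) → □◇((p3 ∧ p2) ∧ p3)) ∧ ◇¬p2, 0
2. ¬(◇((p3 ∧ p2) ∧ p3) → □◇((p3 ∧ p2) ∧ p3)), 0
3. ◇¬p2, 0
4. ◇((p3 ∧ p2) ∧ p3), 0
5. ¬□◇((p3 ∧ p2) ∧ p3), 0
6. ¬p2, 1
7. (p3 ∧ p2) ∧ p3, 2
8. p3 ∧ p2, 2
9. p3, 2
10. p2, 2
11. ¬◇((p3 ∧ p2) ∧ p3), 3
12. ¬((p3 ∧ p2) ∧ p3), 0
13. ¬((p3 ∧ p2) ∧ p3), 1
14. ¬((p3 ∧ p2) ∧ p3), 2
15. ¬((p3 ∧ p2) ∧ p3), 3
16. ¬(p3 ∧ p2), 0
17. ¬(p3 ∧ p2), 1
18. ¬(p3 ∧ p2), 2
19. ¬p3, 3
20. ¬p2, 0
21. ¬p2, 2
Accessibility: 0R0, 0R1, 0R2, 0R3, 1R0, 1R1, 1R2, 1R3, 2R0, 2R1, 2R2, 2R3, 3R0, 3R1, 3R2, 3R3
Branch closes: p2 and ¬p2 both at 2.
Every branch closes (one shown): unsatisfiable in S5.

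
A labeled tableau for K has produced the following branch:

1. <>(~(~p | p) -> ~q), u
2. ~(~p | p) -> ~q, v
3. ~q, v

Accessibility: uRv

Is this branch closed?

No world carries both an atom and its negation.

No, open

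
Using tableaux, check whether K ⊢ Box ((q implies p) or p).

No, not valid

Tableau for the negation not Box ((q implies p) or p):
1. not Box ((q implies p) or p), w0
2. not ((q implies p) or p), w1   [neg-Box-rule on 1: fresh world w1, w0Rw1]
3. not (q implies p), w1   [neg-or-rule on 2]
4. not p, w1   [neg-or-rule on 2]
5. q, w1   [neg-implies-rule on 3]
Accessibility: w0Rw1
The negation has an open branch (countermodel exists).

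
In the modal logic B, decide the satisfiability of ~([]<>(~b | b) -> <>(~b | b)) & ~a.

Unsatisfiable

1. ~([]<>(~b | b) -> <>(~b | b)) & ~a, w0
2. ~([]<>(~b | b) -> <>(~b | b)), w0
3. ~a, w0
4. []<>(~b | b), w0
5. ~<>(~b | b), w0
6. <>(~b | b), w0
7. ~(~b | b), w0
8. b, w0
9. ~b, w0
Accessibility: w0Rw0
Branch closes: b and ~b both at w0.
(One branch shown.) All branches close.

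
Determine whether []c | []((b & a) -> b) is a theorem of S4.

Yes, valid

Tableau for the negation ~([]c | []((b & a) -> b)):
1. ~([]c | []((b & a) -> b)), w0
2. ~[]c, w0
3. ~[]((b & a) -> b), w0
4. ~c, w1
5. ~((b & a) -> b), w2
6. b & a, w2
7. ~b, w2
8. b, w2
9. a, w2
Accessibility: w0Rw0, w0Rw1, w0Rw2, w1Rw1, w2Rw2
Branch closes: b and ~b both at w2.
Every branch of the negation's tableau closes; the branch above is one of them.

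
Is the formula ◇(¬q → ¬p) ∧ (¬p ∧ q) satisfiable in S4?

1. ◇(¬q → ¬p) ∧ (¬p ∧ q), 0
2. ◇(¬q → ¬p), 0   [∧-rule on 1]
3. ¬p ∧ q, 0   [∧-rule on 1]
4. ¬p, 0   [∧-rule on 3]
5. q, 0   [∧-rule on 3]
6. ¬q → ¬p, 1   [◇-rule on 2: fresh world 1, 0R1]
7. ¬p, 1   [→-rule on 6 (branches; this branch)]
Accessibility: 0R0, 0R1, 1R1

Yes, satisfiable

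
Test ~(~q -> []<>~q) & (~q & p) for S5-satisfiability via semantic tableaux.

Unsatisfiable (every branch closes)

1. ~(~q -> []<>~q) & (~q & p), w0
2. ~(~q -> []<>~q), w0   [&-rule on 1]
3. ~q & p, w0   [&-rule on 1]
4. ~q, w0   [~->-rule on 2]
5. ~[]<>~q, w0   [~->-rule on 2]
6. p, w0   [&-rule on 3]
7. ~<>~q, w1   [~[]-rule on 5: fresh world w1, w0Rw1]
8. q, w0   [~<>-rule on 7 via w1Rw0]
Accessibility: w0Rw0, w0Rw1, w1Rw0, w1Rw1
Branch closes: q and ~q both at w0.
(One branch shown.) All branches close.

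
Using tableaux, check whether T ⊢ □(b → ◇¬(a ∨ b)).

Tableau for the negation ¬□(b → ◇¬(a ∨ b)):
1. ¬□(b → ◇¬(a ∨ b)), w0
2. ¬(b → ◇¬(a ∨ b)), w1   [¬□-rule on 1: fresh world w1, w0Rw1]
3. b, w1   [¬→-rule on 2]
4. ¬◇¬(a ∨ b), w1   [¬→-rule on 2]
5. a ∨ b, w1   [¬◇-rule on 4 via w1Rw1]
Accessibility: w0Rw0, w0Rw1, w1Rw1
The negation has an open branch (countermodel exists).

No, not valid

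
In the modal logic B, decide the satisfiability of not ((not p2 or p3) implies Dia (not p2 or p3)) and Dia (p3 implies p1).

Unsatisfiable (every branch closes)

1. not ((not p2 or p3) implies Dia (not p2 or p3)) and Dia (p3 implies p1), w0
2. not ((not p2 or p3) implies Dia (not p2 or p3)), w0
3. Dia (p3 implies p1), w0
4. not p2 or p3, w0
5. not Dia (not p2 or p3), w0
6. not (not p2 or p3), w0
7. p2, w0
8. not p3, w0
9. p3, w0
Accessibility: w0Rw0
Branch closes: p3 and not p3 both at w0.
Every branch closes; the branch above is one of them.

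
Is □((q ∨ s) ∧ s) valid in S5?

No, not valid

Tableau for the negation ¬□((q ∨ s) ∧ s):
1. ¬□((q ∨ s) ∧ s), 0
2. ¬((q ∨ s) ∧ s), 1
3. ¬s, 1
Accessibility: 0R0, 0R1, 1R0, 1R1
The negation has an open branch (countermodel exists).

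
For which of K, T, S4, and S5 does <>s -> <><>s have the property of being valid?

T, S4, S5

T-tableau for the negation ~(<>s -> <><>s):
1. ~(<>s -> <><>s), u
2. <>s, u   [~->-rule on 1]
3. ~<><>s, u   [~->-rule on 1]
4. ~<>s, u   [~<>-rule on 3 via uRu]
5. ~s, u   [~<>-rule on 4 via uRu]
6. s, v   [<>-rule on 2: fresh world v, uRv]
7. ~<>s, v   [~<>-rule on 3 via uRv]
8. ~s, v   [~<>-rule on 4 via uRv]
Accessibility: uRu, uRv, vRv
Branch closes: s and ~s both at v.
Every branch closes (one shown): valid in T, hence also in S4, S5 (every theorem of T is a theorem of S4 and S5).
K-tableau for the negation ~(<>s -> <><>s):
1. ~(<>s -> <><>s), u
2. <>s, u   [~->-rule on 1]
3. ~<><>s, u   [~->-rule on 1]
4. s, v   [<>-rule on 2: fresh world v, uRv]
5. ~<>s, v   [~<>-rule on 3 via uRv]
Accessibility: uRv
Complete open branch: countermodel on a K-frame, so not valid in K.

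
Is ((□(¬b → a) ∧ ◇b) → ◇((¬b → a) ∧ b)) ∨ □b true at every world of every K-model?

Yes, valid

Tableau for the negation ¬(((□(¬b → a) ∧ ◇b) → ◇((¬b → a) ∧ b)) ∨ □b):
1. ¬(((□(¬b → a) ∧ ◇b) → ◇((¬b → a) ∧ b)) ∨ □b), u
2. ¬((□(¬b → a) ∧ ◇b) → ◇((¬b → a) ∧ b)), u
3. ¬□b, u
4. □(¬b → a) ∧ ◇b, u
5. ¬◇((¬b → a) ∧ b), u
6. □(¬b → a), u
7. ◇b, u
8. ¬b, v
9. ¬((¬b → a) ∧ b), v
10. ¬b → a, v
11. a, v
12. b, w
13. ¬((¬b → a) ∧ b), w
14. ¬b → a, w
15. ¬(¬b → a), w
16. ¬b, w
17. ¬a, w
Accessibility: uRv, uRw
Branch closes: b and ¬b both at w.
Every branch of the negation's tableau closes; the branch above is one of them.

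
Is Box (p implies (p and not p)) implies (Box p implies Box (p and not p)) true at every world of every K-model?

Yes, valid

Tableau for the negation not (Box (p implies (p and not p)) implies (Box p implies Box (p and not p))):
1. not (Box (p implies (p and not p)) implies (Box p implies Box (p and not p))), u
2. Box (p implies (p and not p)), u   [neg-implies-rule on 1]
3. not (Box p implies Box (p and not p)), u   [neg-implies-rule on 1]
4. Box p, u   [neg-implies-rule on 3]
5. not Box (p and not p), u   [neg-implies-rule on 3]
6. not (p and not p), v   [neg-Box-rule on 5: fresh world v, uRv]
7. p implies (p and not p), v   [Box-rule on 2 via uRv]
8. p, v   [Box-rule on 4 via uRv]
9. p and not p, v   [implies-rule on 7 (branches; this branch)]
10. not p, v   [and-rule on 9]
Accessibility: uRv
Branch closes: p and not p both at v.
All branches of the negation close; one closing branch shown above.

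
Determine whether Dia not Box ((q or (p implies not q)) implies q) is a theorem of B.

Tableau for the negation not Dia not Box ((q or (p implies not q)) implies q):
1. not Dia not Box ((q or (p implies not q)) implies q), 0
2. Box ((q or (p implies not q)) implies q), 0   [neg-Dia-rule on 1 via 0R0]
3. (q or (p implies not q)) implies q, 0   [Box-rule on 2 via 0R0]
4. q, 0   [implies-rule on 3 (branches; this branch)]
Accessibility: 0R0
The negation has an open branch (countermodel exists).

Not valid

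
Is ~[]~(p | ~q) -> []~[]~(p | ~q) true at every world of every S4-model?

Tableau for the negation ~(~[]~(p | ~q) -> []~[]~(p | ~q)):
1. ~(~[]~(p | ~q) -> []~[]~(p | ~q)), u
2. ~[]~(p | ~q), u
3. ~[]~[]~(p | ~q), u
4. p | ~q, v
5. ~q, v
6. []~(p | ~q), w
7. ~(p | ~q), w
8. ~p, w
9. q, w
Accessibility: uRu, uRv, uRw, vRv, wRw
The negation has an open branch (countermodel exists).

Invalid (countermodel exists)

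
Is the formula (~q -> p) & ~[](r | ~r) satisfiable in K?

Unsatisfiable (every branch closes)

1. (~q -> p) & ~[](r | ~r), 0
2. ~q -> p, 0
3. ~[](r | ~r), 0
4. p, 0
5. ~(r | ~r), 1
6. ~r, 1
7. r, 1
Accessibility: 0R1
Branch closes: r and ~r both at 1.
(One branch shown.) All branches close.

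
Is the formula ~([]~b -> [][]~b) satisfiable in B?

1. ~([]~b -> [][]~b), w0
2. []~b, w0   [~->-rule on 1]
3. ~[][]~b, w0   [~->-rule on 1]
4. ~b, w0   [[]-rule on 2 via w0Rw0]
5. ~[]~b, w1   [~[]-rule on 3: fresh world w1, w0Rw1]
6. ~b, w1   [[]-rule on 2 via w0Rw1]
7. b, w2   [~[]-rule on 5: fresh world w2, w1Rw2]
Accessibility: w0Rw0, w0Rw1, w1Rw0, w1Rw1, w1Rw2, w2Rw1, w2Rw2

Yes, satisfiable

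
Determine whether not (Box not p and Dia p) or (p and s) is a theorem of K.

Tableau for the negation not (not (Box not p and Dia p) or (p and s)):
1. not (not (Box not p and Dia p) or (p and s)), w0
2. Box not p and Dia p, w0
3. not (p and s), w0
4. Box not p, w0
5. Dia p, w0
6. not s, w0
7. p, w1
8. not p, w1
Accessibility: w0Rw1
Branch closes: p and not p both at w1.
All branches of the negation close; one closing branch shown above.

Valid in K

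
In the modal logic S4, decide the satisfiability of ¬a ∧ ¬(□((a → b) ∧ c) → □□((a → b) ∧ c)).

1. ¬a ∧ ¬(□((a → b) ∧ c) → □□((a → b) ∧ c)), u
2. ¬a, u
3. ¬(□((a → b) ∧ c) → □□((a → b) ∧ c)), u
4. □((a → b) ∧ c), u
5. ¬□□((a → b) ∧ c), u
6. (a → b) ∧ c, u
7. a → b, u
8. c, u
9. b, u
10. ¬□((a → b) ∧ c), v
11. (a → b) ∧ c, v
12. a → b, v
13. c, v
14. b, v
15. ¬((a → b) ∧ c), w
16. (a → b) ∧ c, w
17. a → b, w
18. c, w
19. ¬(a → b), w
20. a, w
21. ¬b, w
22. b, w
Accessibility: uRu, uRv, uRw, vRv, vRw, wRw
Branch closes: b and ¬b both at w.
Every branch closes; the branch above is one of them.

No, unsatisfiable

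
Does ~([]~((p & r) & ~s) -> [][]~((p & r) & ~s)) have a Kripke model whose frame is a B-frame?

1. ~([]~((p & r) & ~s) -> [][]~((p & r) & ~s)), 0
2. []~((p & r) & ~s), 0
3. ~[][]~((p & r) & ~s), 0
4. ~((p & r) & ~s), 0
5. s, 0
6. ~[]~((p & r) & ~s), 1
7. ~((p & r) & ~s), 1
8. s, 1
9. (p & r) & ~s, 2
10. p & r, 2
11. ~s, 2
12. p, 2
13. r, 2
Accessibility: 0R0, 0R1, 1R0, 1R1, 1R2, 2R1, 2R2

Satisfiable (open branch found)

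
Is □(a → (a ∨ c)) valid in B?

Tableau for the negation ¬□(a → (a ∨ c)):
1. ¬□(a → (a ∨ c)), u
2. ¬(a → (a ∨ c)), v   [¬□-rule on 1: fresh world v, uRv]
3. a, v   [¬→-rule on 2]
4. ¬(a ∨ c), v   [¬→-rule on 2]
5. ¬a, v   [¬∨-rule on 4]
6. ¬c, v   [¬∨-rule on 4]
Accessibility: uRu, uRv, vRu, vRv
Branch closes: a and ¬a both at v.
Every branch of the negation's tableau closes; the branch above is one of them.

Valid in B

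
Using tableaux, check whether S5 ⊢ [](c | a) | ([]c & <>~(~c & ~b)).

Not valid

Tableau for the negation ~([](c | a) | ([]c & <>~(~c & ~b))):
1. ~([](c | a) | ([]c & <>~(~c & ~b))), u
2. ~[](c | a), u
3. ~([]c & <>~(~c & ~b)), u
4. ~<>~(~c & ~b), u
5. ~c & ~b, u
6. ~c, u
7. ~b, u
8. ~(c | a), v
9. ~c, v
10. ~a, v
11. ~c & ~b, v
12. ~b, v
Accessibility: uRu, uRv, vRu, vRv
The negation has an open branch (countermodel exists).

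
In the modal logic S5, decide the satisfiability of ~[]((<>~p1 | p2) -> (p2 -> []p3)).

Yes, satisfiable

1. ~[]((<>~p1 | p2) -> (p2 -> []p3)), w0
2. ~((<>~p1 | p2) -> (p2 -> []p3)), w1   [~[]-rule on 1: fresh world w1, w0Rw1]
3. <>~p1 | p2, w1   [~->-rule on 2]
4. ~(p2 -> []p3), w1   [~->-rule on 2]
5. p2, w1   [~->-rule on 4]
6. ~[]p3, w1   [~->-rule on 4]
7. ~p3, w2   [~[]-rule on 6: fresh world w2, w1Rw2]
Accessibility: w0Rw0, w0Rw1, w0Rw2, w1Rw0, w1Rw1, w1Rw2, w2Rw0, w2Rw1, w2Rw2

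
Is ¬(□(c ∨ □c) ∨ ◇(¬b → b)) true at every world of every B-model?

Not valid

Tableau for the negation □(c ∨ □c) ∨ ◇(¬b → b):
1. □(c ∨ □c) ∨ ◇(¬b → b), u
2. ◇(¬b → b), u   [∨-rule on 1 (branches; this branch)]
3. ¬b → b, v   [◇-rule on 2: fresh world v, uRv]
4. b, v   [→-rule on 3 (branches; this branch)]
Accessibility: uRu, uRv, vRu, vRv
The negation has an open branch (countermodel exists).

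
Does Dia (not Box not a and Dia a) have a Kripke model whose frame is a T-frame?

1. Dia (not Box not a and Dia a), 0
2. not Box not a and Dia a, 1
3. not Box not a, 1
4. Dia a, 1
5. a, 2
6. a, 3
Accessibility: 0R0, 0R1, 1R1, 1R2, 1R3, 2R2, 3R3

Satisfiable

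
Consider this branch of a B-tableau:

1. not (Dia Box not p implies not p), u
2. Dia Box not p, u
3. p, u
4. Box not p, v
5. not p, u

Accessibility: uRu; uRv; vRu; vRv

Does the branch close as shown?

Both p and not p appear at u.

Yes, closed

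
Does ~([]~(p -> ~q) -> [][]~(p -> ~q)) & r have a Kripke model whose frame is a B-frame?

Satisfiable

1. ~([]~(p -> ~q) -> [][]~(p -> ~q)) & r, w0
2. ~([]~(p -> ~q) -> [][]~(p -> ~q)), w0   [&-rule on 1]
3. r, w0   [&-rule on 1]
4. []~(p -> ~q), w0   [~->-rule on 2]
5. ~[][]~(p -> ~q), w0   [~->-rule on 2]
6. ~(p -> ~q), w0   [[]-rule on 4 via w0Rw0]
7. p, w0   [~->-rule on 6]
8. q, w0   [~->-rule on 6]
9. ~[]~(p -> ~q), w1   [~[]-rule on 5: fresh world w1, w0Rw1]
10. ~(p -> ~q), w1   [[]-rule on 4 via w0Rw1]
11. p, w1   [~->-rule on 10]
12. q, w1   [~->-rule on 10]
13. p -> ~q, w2   [~[]-rule on 9: fresh world w2, w1Rw2]
14. ~q, w2   [->-rule on 13 (branches; this branch)]
Accessibility: w0Rw0, w0Rw1, w1Rw0, w1Rw1, w1Rw2, w2Rw1, w2Rw2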